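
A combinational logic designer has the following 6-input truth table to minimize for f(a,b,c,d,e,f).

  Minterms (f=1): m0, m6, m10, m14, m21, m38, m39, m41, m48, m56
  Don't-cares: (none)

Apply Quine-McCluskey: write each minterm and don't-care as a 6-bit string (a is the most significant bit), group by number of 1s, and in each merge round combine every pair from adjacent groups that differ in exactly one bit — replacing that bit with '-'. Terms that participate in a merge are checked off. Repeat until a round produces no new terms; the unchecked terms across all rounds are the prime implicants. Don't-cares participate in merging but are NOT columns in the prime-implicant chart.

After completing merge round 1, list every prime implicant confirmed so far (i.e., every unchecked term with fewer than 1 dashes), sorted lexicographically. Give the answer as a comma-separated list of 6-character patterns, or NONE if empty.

000000, 010101, 101001

Round 0: 000000 000110✓ 001010✓ 001110✓ 010101 100110✓ 100111✓ 101001 110000✓ 111000✓
Round 1: -00110 00-110 001-10 10011- 11-000
PIs = {-00110, 00-110, 000000, 001-10, 010101, 10011-, 101001, 11-000}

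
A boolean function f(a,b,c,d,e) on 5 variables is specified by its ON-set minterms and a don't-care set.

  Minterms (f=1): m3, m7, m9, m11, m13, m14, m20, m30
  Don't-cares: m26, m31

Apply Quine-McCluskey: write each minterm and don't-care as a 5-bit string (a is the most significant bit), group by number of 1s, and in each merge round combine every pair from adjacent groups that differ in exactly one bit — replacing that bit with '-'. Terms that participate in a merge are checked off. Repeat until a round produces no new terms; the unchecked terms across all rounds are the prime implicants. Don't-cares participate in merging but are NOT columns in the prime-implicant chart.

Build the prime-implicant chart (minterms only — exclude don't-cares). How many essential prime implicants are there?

4

Round 0: 00011✓ 00111✓ 01001✓ 01011✓ 01101✓ 01110✓ 10100 11010✓ 11110✓ 11111✓
Round 1: -1110 0-011 00-11 01-01 010-1 11-10 1111-
PIs = {-1110, 0-011, 00-11, 01-01, 010-1, 10100, 11-10, 1111-}
Coverage chart:
  m3: 0-011,00-11
  m7: 00-11 ←essential
  m9: 01-01,010-1
  m11: 0-011,010-1
  m13: 01-01 ←essential
  m14: -1110 ←essential
  m20: 10100 ←essential
  m30: -1110,11-10,1111-
Essential: -1110, 00-11, 01-01, 10100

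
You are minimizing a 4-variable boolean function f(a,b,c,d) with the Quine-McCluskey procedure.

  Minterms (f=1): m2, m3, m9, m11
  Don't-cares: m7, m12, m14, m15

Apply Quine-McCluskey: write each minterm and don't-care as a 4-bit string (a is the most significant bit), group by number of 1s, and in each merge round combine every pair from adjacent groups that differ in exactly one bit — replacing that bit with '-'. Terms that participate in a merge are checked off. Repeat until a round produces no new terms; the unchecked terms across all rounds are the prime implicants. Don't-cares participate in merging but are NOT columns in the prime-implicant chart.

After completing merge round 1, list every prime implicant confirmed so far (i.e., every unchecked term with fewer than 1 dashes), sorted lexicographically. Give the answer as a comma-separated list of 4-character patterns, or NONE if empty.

size-2^0 implicants → 0010(✓)  0011(✓)  0111(✓)  1001(✓)  1011(✓)  1100(✓)  1110(✓)  1111(✓)
size-2^1 implicants → -011(✓)  -111(✓)  0-11(✓)  001-  1-11(✓)  10-1  11-0  111-
size-2^2 implicants → --11
Unchecked terms (primes): --11, 001-, 10-1, 11-0, 111-

NONE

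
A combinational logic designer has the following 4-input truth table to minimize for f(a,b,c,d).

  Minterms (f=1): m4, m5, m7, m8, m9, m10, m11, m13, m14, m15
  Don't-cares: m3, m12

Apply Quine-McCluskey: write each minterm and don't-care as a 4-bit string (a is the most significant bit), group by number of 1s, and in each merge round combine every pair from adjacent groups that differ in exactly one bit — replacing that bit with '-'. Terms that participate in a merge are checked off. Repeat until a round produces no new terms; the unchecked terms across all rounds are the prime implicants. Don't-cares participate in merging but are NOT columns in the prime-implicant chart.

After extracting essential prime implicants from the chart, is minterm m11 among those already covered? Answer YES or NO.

YES

[col 0] 0011*, 0100*, 0101*, 0111*, 1000*, 1001*, 1010*, 1011*, 1100*, 1101*, 1110*, 1111*
[col 1] -011*, -100*, -101*, -111*, 0-11*, 01-1*, 010-*, 1-00*, 1-01*, 1-10*, 1-11*, 10-0*, 10-1*, 100-*, 101-*, 11-0*, 11-1*, 110-*, 111-*
[col 2] --11, -1-1, -10-, 1--0*, 1--1*, 1-0-*, 1-1-*, 10--*, 11--*
[col 3] 1---
Prime implicants: --11, -1-1, -10-, 1---
PI chart (minterm → PIs covering it):
  4 | -10-  (sole → essential)
  5 | -1-1,-10-
  7 | --11,-1-1
  8 | 1---  (sole → essential)
  9 | 1---  (sole → essential)
  10 | 1---  (sole → essential)
  11 | --11,1---
  13 | -1-1,-10-,1---
  14 | 1---  (sole → essential)
  15 | --11,-1-1,1---
Essential prime implicants: -10-, 1---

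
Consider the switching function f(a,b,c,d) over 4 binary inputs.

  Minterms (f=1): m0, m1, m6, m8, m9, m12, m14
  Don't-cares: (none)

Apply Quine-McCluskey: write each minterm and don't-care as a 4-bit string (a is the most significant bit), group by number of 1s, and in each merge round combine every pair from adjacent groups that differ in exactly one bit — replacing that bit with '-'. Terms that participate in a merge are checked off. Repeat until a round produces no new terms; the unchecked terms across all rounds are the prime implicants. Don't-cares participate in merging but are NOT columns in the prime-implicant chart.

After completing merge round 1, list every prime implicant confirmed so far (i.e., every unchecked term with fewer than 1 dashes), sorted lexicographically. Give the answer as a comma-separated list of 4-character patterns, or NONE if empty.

NONE

[col 0] 0000*, 0001*, 0110*, 1000*, 1001*, 1100*, 1110*
[col 1] -000*, -001*, -110, 000-*, 1-00, 100-*, 11-0
[col 2] -00-
Prime implicants: -00-, -110, 1-00, 11-0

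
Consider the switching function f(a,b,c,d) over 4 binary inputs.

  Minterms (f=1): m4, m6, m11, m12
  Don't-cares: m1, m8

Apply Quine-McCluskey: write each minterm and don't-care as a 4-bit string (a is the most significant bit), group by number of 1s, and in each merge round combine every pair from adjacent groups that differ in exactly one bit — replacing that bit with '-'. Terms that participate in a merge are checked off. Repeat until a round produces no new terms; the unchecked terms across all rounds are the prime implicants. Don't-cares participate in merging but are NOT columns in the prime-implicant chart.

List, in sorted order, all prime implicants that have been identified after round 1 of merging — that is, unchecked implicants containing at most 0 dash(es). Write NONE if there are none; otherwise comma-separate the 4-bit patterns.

0001, 1011

size-2^0 implicants → 0001  0100(✓)  0110(✓)  1000(✓)  1011  1100(✓)
size-2^1 implicants → -100  01-0  1-00
Unchecked terms (primes): -100, 0001, 01-0, 1-00, 1011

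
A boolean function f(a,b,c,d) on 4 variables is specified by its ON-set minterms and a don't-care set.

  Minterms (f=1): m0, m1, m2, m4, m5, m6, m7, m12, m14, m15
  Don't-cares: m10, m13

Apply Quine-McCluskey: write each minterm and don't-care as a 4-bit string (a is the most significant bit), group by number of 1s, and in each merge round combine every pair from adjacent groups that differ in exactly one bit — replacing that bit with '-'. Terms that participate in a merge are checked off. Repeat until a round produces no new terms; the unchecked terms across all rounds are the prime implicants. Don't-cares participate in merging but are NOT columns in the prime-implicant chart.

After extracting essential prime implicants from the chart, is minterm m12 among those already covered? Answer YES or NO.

YES

[col 0] 0000*, 0001*, 0010*, 0100*, 0101*, 0110*, 0111*, 1010*, 1100*, 1101*, 1110*, 1111*
[col 1] -010*, -100*, -101*, -110*, -111*, 0-00*, 0-01*, 0-10*, 00-0*, 000-*, 01-0*, 01-1*, 010-*, 011-*, 1-10*, 11-0*, 11-1*, 110-*, 111-*
[col 2] --10, -1-0*, -1-1*, -10-*, -11-*, 0--0, 0-0-, 01--*, 11--*
[col 3] -1--
Prime implicants: --10, -1--, 0--0, 0-0-
PI chart (minterm → PIs covering it):
  0 | 0--0,0-0-
  1 | 0-0-  (sole → essential)
  2 | --10,0--0
  4 | -1--,0--0,0-0-
  5 | -1--,0-0-
  6 | --10,-1--,0--0
  7 | -1--  (sole → essential)
  12 | -1--  (sole → essential)
  14 | --10,-1--
  15 | -1--  (sole → essential)
Essential prime implicants: -1--, 0-0-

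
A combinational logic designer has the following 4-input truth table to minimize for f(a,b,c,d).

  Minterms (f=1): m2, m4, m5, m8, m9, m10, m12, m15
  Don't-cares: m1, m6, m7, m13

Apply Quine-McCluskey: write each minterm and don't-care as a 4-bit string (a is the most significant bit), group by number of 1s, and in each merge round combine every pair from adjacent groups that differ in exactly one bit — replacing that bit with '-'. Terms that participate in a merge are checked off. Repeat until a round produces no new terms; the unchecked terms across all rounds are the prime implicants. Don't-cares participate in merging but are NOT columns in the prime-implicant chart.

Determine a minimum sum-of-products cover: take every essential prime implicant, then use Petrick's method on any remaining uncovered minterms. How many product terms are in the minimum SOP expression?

4

size-2^0 implicants → 0001(✓)  0010(✓)  0100(✓)  0101(✓)  0110(✓)  0111(✓)  1000(✓)  1001(✓)  1010(✓)  1100(✓)  1101(✓)  1111(✓)
size-2^1 implicants → -001(✓)  -010  -100(✓)  -101(✓)  -111(✓)  0-01(✓)  0-10  01-0(✓)  01-1(✓)  010-(✓)  011-(✓)  1-00(✓)  1-01(✓)  10-0  100-(✓)  11-1(✓)  110-(✓)
size-2^2 implicants → --01  -1-1  -10-  01--  1-0-
Unchecked terms (primes): --01, -010, -1-1, -10-, 0-10, 01--, 1-0-, 10-0
Minterm coverage:
  m2 ⊆ -010,0-10
  m4 ⊆ -10-,01--
  m5 ⊆ --01,-1-1,-10-,01--
  m8 ⊆ 1-0-,10-0
  m9 ⊆ --01,1-0-
  m10 ⊆ -010,10-0
  m12 ⊆ -10-,1-0-
  m15 ⊆ -1-1 [E]
E = {-1-1}
Petrick residual → -010, -10-, 1-0-
Cover = b'cd' + bd + bc' + ac'  |cover|=4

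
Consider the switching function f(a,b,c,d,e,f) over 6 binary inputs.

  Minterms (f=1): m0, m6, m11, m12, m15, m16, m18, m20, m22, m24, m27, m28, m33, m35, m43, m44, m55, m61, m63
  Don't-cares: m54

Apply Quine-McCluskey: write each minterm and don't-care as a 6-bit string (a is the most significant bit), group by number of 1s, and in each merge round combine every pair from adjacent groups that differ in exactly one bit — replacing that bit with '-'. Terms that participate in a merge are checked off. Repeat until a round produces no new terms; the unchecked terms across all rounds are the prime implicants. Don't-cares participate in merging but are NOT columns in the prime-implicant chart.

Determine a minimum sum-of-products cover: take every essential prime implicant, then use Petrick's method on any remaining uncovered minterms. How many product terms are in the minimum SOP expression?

11

size-2^0 implicants → 000000(✓)  000110(✓)  001011(✓)  001100(✓)  001111(✓)  010000(✓)  010010(✓)  010100(✓)  010110(✓)  011000(✓)  011011(✓)  011100(✓)  100001(✓)  100011(✓)  101011(✓)  101100(✓)  110110(✓)  110111(✓)  111101(✓)  111111(✓)
size-2^1 implicants → -01011  -01100  -10110  0-0000  0-0110  0-1011  0-1100  001-11  01-000(✓)  01-100(✓)  010-00(✓)  010-10(✓)  0100-0(✓)  0101-0(✓)  011-00(✓)  10-011  1000-1  11-111  11011-  1111-1
size-2^2 implicants → 01--00  010--0
Unchecked terms (primes): -01011, -01100, -10110, 0-0000, 0-0110, 0-1011, 0-1100, 001-11, 01--00, 010--0, 10-011, 1000-1, 11-111, 11011-, 1111-1
Minterm coverage:
  m0 ⊆ 0-0000 [E]
  m6 ⊆ 0-0110 [E]
  m11 ⊆ -01011,0-1011,001-11
  m12 ⊆ -01100,0-1100
  m15 ⊆ 001-11 [E]
  m16 ⊆ 0-0000,01--00,010--0
  m18 ⊆ 010--0 [E]
  m20 ⊆ 01--00,010--0
  m22 ⊆ -10110,0-0110,010--0
  m24 ⊆ 01--00 [E]
  m27 ⊆ 0-1011 [E]
  m28 ⊆ 0-1100,01--00
  m33 ⊆ 1000-1 [E]
  m35 ⊆ 10-011,1000-1
  m43 ⊆ -01011,10-011
  m44 ⊆ -01100 [E]
  m55 ⊆ 11-111,11011-
  m61 ⊆ 1111-1 [E]
  m63 ⊆ 11-111,1111-1
E = {-01100, 0-0000, 0-0110, 0-1011, 001-11, 01--00, 010--0, 1000-1, 1111-1}
Petrick residual → -01011, 11-111
Cover = b'cd'ef + b'cde'f' + a'c'd'e'f' + a'c'def' + a'cd'ef + a'b'cef + a'be'f' + a'bc'f' + ab'c'd'f + abdef + abcdf  |cover|=11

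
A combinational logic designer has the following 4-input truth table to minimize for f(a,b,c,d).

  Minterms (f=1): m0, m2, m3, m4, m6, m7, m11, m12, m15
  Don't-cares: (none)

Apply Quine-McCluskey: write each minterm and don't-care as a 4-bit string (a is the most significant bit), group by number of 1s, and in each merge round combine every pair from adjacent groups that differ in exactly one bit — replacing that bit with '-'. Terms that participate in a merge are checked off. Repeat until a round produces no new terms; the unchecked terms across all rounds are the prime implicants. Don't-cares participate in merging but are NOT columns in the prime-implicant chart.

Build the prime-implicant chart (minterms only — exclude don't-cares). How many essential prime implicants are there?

3

[col 0] 0000*, 0010*, 0011*, 0100*, 0110*, 0111*, 1011*, 1100*, 1111*
[col 1] -011*, -100, -111*, 0-00*, 0-10*, 0-11*, 00-0*, 001-*, 01-0*, 011-*, 1-11*
[col 2] --11, 0--0, 0-1-
Prime implicants: --11, -100, 0--0, 0-1-
PI chart (minterm → PIs covering it):
  0 | 0--0  (sole → essential)
  2 | 0--0,0-1-
  3 | --11,0-1-
  4 | -100,0--0
  6 | 0--0,0-1-
  7 | --11,0-1-
  11 | --11  (sole → essential)
  12 | -100  (sole → essential)
  15 | --11  (sole → essential)
Essential prime implicants: --11, -100, 0--0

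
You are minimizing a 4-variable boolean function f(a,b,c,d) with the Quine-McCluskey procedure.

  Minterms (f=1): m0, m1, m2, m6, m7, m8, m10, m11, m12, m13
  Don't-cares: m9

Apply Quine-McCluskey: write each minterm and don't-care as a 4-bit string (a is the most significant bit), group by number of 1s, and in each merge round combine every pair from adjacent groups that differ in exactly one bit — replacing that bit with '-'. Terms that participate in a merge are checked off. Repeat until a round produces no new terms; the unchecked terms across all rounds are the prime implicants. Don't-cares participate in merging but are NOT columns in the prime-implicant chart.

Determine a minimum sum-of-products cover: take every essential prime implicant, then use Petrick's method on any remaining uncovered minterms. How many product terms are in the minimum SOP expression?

size-2^0 implicants → 0000(✓)  0001(✓)  0010(✓)  0110(✓)  0111(✓)  1000(✓)  1001(✓)  1010(✓)  1011(✓)  1100(✓)  1101(✓)
size-2^1 implicants → -000(✓)  -001(✓)  -010(✓)  0-10  00-0(✓)  000-(✓)  011-  1-00(✓)  1-01(✓)  10-0(✓)  10-1(✓)  100-(✓)  101-(✓)  110-(✓)
size-2^2 implicants → -0-0  -00-  1-0-  10--
Unchecked terms (primes): -0-0, -00-, 0-10, 011-, 1-0-, 10--
Minterm coverage:
  m0 ⊆ -0-0,-00-
  m1 ⊆ -00- [E]
  m2 ⊆ -0-0,0-10
  m6 ⊆ 0-10,011-
  m7 ⊆ 011- [E]
  m8 ⊆ -0-0,-00-,1-0-,10--
  m10 ⊆ -0-0,10--
  m11 ⊆ 10-- [E]
  m12 ⊆ 1-0- [E]
  m13 ⊆ 1-0- [E]
E = {-00-, 011-, 1-0-, 10--}
Petrick residual → -0-0
Cover = b'd' + b'c' + a'bc + ac' + ab'  |cover|=5

5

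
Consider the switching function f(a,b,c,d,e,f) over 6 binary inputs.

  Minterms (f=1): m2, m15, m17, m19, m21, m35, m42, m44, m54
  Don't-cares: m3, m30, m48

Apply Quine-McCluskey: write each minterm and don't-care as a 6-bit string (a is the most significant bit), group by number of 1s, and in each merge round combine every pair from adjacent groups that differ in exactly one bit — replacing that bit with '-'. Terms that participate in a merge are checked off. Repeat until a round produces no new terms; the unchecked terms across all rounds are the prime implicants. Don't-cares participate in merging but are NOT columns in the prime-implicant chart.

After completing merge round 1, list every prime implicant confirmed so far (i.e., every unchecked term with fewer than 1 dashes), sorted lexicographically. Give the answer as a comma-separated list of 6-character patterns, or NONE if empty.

001111, 011110, 101010, 101100, 110000, 110110

Round 0: 000010✓ 000011✓ 001111 010001✓ 010011✓ 010101✓ 011110 100011✓ 101010 101100 110000 110110
Round 1: -00011 0-0011 00001- 010-01 0100-1
PIs = {-00011, 0-0011, 00001-, 001111, 010-01, 0100-1, 011110, 101010, 101100, 110000, 110110}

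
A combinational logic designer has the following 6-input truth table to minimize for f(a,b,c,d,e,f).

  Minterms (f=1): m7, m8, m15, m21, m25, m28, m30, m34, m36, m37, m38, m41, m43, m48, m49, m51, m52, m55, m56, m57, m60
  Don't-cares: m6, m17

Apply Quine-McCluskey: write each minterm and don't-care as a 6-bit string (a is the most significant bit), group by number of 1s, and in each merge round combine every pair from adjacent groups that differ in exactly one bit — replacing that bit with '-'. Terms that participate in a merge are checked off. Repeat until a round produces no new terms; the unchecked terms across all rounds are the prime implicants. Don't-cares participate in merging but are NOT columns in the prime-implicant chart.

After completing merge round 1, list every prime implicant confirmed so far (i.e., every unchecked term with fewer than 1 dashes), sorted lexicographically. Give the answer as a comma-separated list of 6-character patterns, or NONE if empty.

001000

[col 0] 000110*, 000111*, 001000, 001111*, 010001*, 010101*, 011001*, 011100*, 011110*, 100010*, 100100*, 100101*, 100110*, 101001*, 101011*, 110000*, 110001*, 110011*, 110100*, 110111*, 111000*, 111001*, 111100*
[col 1] -00110, -10001*, -11001*, -11100, 00-111, 00011-, 01-001*, 010-01, 0111-0, 1-0100, 1-1001, 100-10, 1001-0, 10010-, 1010-1, 11-000*, 11-001*, 11-100*, 110-00*, 110-11, 1100-1, 11000-*, 111-00*, 11100-*
[col 2] -1-001, 11--00, 11-00-
Prime implicants: -00110, -1-001, -11100, 00-111, 00011-, 001000, 010-01, 0111-0, 1-0100, 1-1001, 100-10, 1001-0, 10010-, 1010-1, 11--00, 11-00-, 110-11, 1100-1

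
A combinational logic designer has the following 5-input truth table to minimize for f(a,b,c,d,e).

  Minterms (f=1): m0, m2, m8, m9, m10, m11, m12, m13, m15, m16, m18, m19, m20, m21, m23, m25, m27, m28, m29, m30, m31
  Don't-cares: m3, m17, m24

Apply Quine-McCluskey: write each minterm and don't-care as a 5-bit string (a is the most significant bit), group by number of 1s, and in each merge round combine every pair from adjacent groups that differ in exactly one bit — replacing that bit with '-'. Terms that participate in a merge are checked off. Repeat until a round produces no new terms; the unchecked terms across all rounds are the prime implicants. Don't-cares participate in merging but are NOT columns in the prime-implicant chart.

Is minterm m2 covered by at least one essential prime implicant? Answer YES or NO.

[col 0] 00000*, 00010*, 00011*, 01000*, 01001*, 01010*, 01011*, 01100*, 01101*, 01111*, 10000*, 10001*, 10010*, 10011*, 10100*, 10101*, 10111*, 11000*, 11001*, 11011*, 11100*, 11101*, 11110*, 11111*
[col 1] -0000*, -0010*, -0011*, -1000*, -1001*, -1011*, -1100*, -1101*, -1111*, 0-000*, 0-010*, 0-011*, 000-0*, 0001-*, 01-00*, 01-01*, 01-11*, 010-0*, 010-1*, 0100-*, 0101-*, 011-1*, 0110-*, 1-000*, 1-001*, 1-011*, 1-100*, 1-101*, 1-111*, 10-00*, 10-01*, 10-11*, 100-0*, 100-1*, 1000-*, 1001-*, 101-1*, 1010-*, 11-00*, 11-01*, 11-11*, 110-1*, 1100-*, 111-0*, 111-1*, 1110-*, 1111-*
[col 2] --000, --011, -00-0, -001-, -1-00*, -1-01*, -1-11*, -10-1*, -100-*, -11-1*, -110-*, 0-0-0, 0-01-, 01--1*, 01-0-*, 010--, 1--00*, 1--01*, 1--11*, 1-0-1*, 1-00-*, 1-1-1*, 1-10-*, 10--1*, 10-0-*, 100--, 11--1*, 11-0-*, 111--
[col 3] -1--1, -1-0-, 1---1, 1--0-
Prime implicants: --000, --011, -00-0, -001-, -1--1, -1-0-, 0-0-0, 0-01-, 010--, 1---1, 1--0-, 100--, 111--
PI chart (minterm → PIs covering it):
  0 | --000,-00-0,0-0-0
  2 | -00-0,-001-,0-0-0,0-01-
  8 | --000,-1-0-,0-0-0,010--
  9 | -1--1,-1-0-,010--
  10 | 0-0-0,0-01-,010--
  11 | --011,-1--1,0-01-,010--
  12 | -1-0-  (sole → essential)
  13 | -1--1,-1-0-
  15 | -1--1  (sole → essential)
  16 | --000,-00-0,1--0-,100--
  18 | -00-0,-001-,100--
  19 | --011,-001-,1---1,100--
  20 | 1--0-  (sole → essential)
  21 | 1---1,1--0-
  23 | 1---1  (sole → essential)
  25 | -1--1,-1-0-,1---1,1--0-
  27 | --011,-1--1,1---1
  28 | -1-0-,1--0-,111--
  29 | -1--1,-1-0-,1---1,1--0-,111--
  30 | 111--  (sole → essential)
  31 | -1--1,1---1,111--
Essential prime implicants: -1--1, -1-0-, 1---1, 1--0-, 111--

NO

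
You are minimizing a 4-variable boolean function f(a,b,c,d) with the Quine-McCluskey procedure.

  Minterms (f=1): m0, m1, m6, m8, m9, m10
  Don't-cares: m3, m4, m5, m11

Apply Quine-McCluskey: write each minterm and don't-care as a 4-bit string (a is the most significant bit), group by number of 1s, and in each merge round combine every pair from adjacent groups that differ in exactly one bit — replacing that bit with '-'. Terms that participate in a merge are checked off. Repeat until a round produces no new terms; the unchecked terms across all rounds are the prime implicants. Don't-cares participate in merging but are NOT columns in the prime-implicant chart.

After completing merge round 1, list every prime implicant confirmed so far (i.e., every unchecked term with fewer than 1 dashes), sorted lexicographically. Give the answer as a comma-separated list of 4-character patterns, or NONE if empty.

Round 0: 0000✓ 0001✓ 0011✓ 0100✓ 0101✓ 0110✓ 1000✓ 1001✓ 1010✓ 1011✓
Round 1: -000✓ -001✓ -011✓ 0-00✓ 0-01✓ 00-1✓ 000-✓ 01-0 010-✓ 10-0✓ 10-1✓ 100-✓ 101-✓
Round 2: -0-1 -00- 0-0- 10--
PIs = {-0-1, -00-, 0-0-, 01-0, 10--}

NONE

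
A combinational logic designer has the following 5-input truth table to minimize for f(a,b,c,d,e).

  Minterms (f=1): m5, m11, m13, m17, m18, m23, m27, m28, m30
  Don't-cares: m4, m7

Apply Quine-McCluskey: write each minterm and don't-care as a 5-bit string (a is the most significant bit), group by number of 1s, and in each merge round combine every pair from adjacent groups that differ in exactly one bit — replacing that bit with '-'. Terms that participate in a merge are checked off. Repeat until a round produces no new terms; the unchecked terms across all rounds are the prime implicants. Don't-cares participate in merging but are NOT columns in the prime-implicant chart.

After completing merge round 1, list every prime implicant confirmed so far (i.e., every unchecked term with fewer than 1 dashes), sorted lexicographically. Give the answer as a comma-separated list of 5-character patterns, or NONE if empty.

Round 0: 00100✓ 00101✓ 00111✓ 01011✓ 01101✓ 10001 10010 10111✓ 11011✓ 11100✓ 11110✓
Round 1: -0111 -1011 0-101 001-1 0010- 111-0
PIs = {-0111, -1011, 0-101, 001-1, 0010-, 10001, 10010, 111-0}

10001, 10010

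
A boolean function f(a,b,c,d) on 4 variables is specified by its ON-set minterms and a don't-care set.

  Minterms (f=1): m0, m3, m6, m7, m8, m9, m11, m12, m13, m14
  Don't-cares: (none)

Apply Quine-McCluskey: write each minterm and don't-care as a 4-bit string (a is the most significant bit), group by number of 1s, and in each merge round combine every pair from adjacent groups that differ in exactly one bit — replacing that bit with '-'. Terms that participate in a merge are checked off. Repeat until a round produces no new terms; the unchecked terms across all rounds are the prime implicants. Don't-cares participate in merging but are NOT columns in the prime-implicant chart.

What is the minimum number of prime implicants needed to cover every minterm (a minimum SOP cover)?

size-2^0 implicants → 0000(✓)  0011(✓)  0110(✓)  0111(✓)  1000(✓)  1001(✓)  1011(✓)  1100(✓)  1101(✓)  1110(✓)
size-2^1 implicants → -000  -011  -110  0-11  011-  1-00(✓)  1-01(✓)  10-1  100-(✓)  11-0  110-(✓)
size-2^2 implicants → 1-0-
Unchecked terms (primes): -000, -011, -110, 0-11, 011-, 1-0-, 10-1, 11-0
Minterm coverage:
  m0 ⊆ -000 [E]
  m3 ⊆ -011,0-11
  m6 ⊆ -110,011-
  m7 ⊆ 0-11,011-
  m8 ⊆ -000,1-0-
  m9 ⊆ 1-0-,10-1
  m11 ⊆ -011,10-1
  m12 ⊆ 1-0-,11-0
  m13 ⊆ 1-0- [E]
  m14 ⊆ -110,11-0
E = {-000, 1-0-}
Petrick residual → -011, -110, 0-11
Cover = b'c'd' + b'cd + bcd' + a'cd + ac'  |cover|=5

5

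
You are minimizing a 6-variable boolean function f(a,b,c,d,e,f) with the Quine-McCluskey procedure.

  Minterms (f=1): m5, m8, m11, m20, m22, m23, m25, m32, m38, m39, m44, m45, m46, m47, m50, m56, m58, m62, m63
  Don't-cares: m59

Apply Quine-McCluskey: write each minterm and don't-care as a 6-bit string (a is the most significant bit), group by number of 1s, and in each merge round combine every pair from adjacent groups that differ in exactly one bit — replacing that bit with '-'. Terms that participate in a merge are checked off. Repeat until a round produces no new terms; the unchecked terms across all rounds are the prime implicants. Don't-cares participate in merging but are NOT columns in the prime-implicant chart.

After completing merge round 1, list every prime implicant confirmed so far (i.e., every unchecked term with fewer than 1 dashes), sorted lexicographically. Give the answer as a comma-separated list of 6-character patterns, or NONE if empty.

size-2^0 implicants → 000101  001000  001011  010100(✓)  010110(✓)  010111(✓)  011001  100000  100110(✓)  100111(✓)  101100(✓)  101101(✓)  101110(✓)  101111(✓)  110010(✓)  111000(✓)  111010(✓)  111011(✓)  111110(✓)  111111(✓)
size-2^1 implicants → 0101-0  01011-  1-1110(✓)  1-1111(✓)  10-110(✓)  10-111(✓)  10011-(✓)  1011-0(✓)  1011-1(✓)  10110-(✓)  10111-(✓)  11-010  111-10(✓)  111-11(✓)  1110-0  11101-(✓)  11111-(✓)
size-2^2 implicants → 1-111-  10-11-  1011--  111-1-
Unchecked terms (primes): 000101, 001000, 001011, 0101-0, 01011-, 011001, 1-111-, 10-11-, 100000, 1011--, 11-010, 111-1-, 1110-0

000101, 001000, 001011, 011001, 100000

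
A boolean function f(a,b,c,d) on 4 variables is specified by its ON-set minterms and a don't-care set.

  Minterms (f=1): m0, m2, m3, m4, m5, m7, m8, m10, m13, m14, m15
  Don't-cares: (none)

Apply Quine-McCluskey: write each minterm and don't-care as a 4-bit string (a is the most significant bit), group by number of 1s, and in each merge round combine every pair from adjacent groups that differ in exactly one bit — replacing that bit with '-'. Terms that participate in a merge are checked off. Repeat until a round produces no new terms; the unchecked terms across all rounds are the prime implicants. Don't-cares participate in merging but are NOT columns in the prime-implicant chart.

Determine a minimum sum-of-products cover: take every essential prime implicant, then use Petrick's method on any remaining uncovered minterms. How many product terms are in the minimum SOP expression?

size-2^0 implicants → 0000(✓)  0010(✓)  0011(✓)  0100(✓)  0101(✓)  0111(✓)  1000(✓)  1010(✓)  1101(✓)  1110(✓)  1111(✓)
size-2^1 implicants → -000(✓)  -010(✓)  -101(✓)  -111(✓)  0-00  0-11  00-0(✓)  001-  01-1(✓)  010-  1-10  10-0(✓)  11-1(✓)  111-
size-2^2 implicants → -0-0  -1-1
Unchecked terms (primes): -0-0, -1-1, 0-00, 0-11, 001-, 010-, 1-10, 111-
Minterm coverage:
  m0 ⊆ -0-0,0-00
  m2 ⊆ -0-0,001-
  m3 ⊆ 0-11,001-
  m4 ⊆ 0-00,010-
  m5 ⊆ -1-1,010-
  m7 ⊆ -1-1,0-11
  m8 ⊆ -0-0 [E]
  m10 ⊆ -0-0,1-10
  m13 ⊆ -1-1 [E]
  m14 ⊆ 1-10,111-
  m15 ⊆ -1-1,111-
E = {-0-0, -1-1}
Petrick residual → 0-00, 0-11, 1-10
Cover = b'd' + bd + a'c'd' + a'cd + acd'  |cover|=5

5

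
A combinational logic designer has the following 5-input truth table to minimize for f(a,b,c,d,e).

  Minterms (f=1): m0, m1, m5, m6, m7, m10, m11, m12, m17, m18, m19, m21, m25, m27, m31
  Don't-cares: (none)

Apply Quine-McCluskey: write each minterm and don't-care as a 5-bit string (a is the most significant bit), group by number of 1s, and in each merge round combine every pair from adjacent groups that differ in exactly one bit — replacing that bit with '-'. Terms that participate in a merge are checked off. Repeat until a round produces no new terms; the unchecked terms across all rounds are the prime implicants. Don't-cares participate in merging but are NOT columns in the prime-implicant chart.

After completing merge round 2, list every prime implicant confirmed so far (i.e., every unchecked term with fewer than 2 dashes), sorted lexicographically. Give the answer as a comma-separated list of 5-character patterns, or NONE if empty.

size-2^0 implicants → 00000(✓)  00001(✓)  00101(✓)  00110(✓)  00111(✓)  01010(✓)  01011(✓)  01100  10001(✓)  10010(✓)  10011(✓)  10101(✓)  11001(✓)  11011(✓)  11111(✓)
size-2^1 implicants → -0001(✓)  -0101(✓)  -1011  00-01(✓)  0000-  001-1  0011-  0101-  1-001(✓)  1-011(✓)  10-01(✓)  100-1(✓)  1001-  11-11  110-1(✓)
size-2^2 implicants → -0-01  1-0-1
Unchecked terms (primes): -0-01, -1011, 0000-, 001-1, 0011-, 0101-, 01100, 1-0-1, 1001-, 11-11

-1011, 0000-, 001-1, 0011-, 0101-, 01100, 1001-, 11-11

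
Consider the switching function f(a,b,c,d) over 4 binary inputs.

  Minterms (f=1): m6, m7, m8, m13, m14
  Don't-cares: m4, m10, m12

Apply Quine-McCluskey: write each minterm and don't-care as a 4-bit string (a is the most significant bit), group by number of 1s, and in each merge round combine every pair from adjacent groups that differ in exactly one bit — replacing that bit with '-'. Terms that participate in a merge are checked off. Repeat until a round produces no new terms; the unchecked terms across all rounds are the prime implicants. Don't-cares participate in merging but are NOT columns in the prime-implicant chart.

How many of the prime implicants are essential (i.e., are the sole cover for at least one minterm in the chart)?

Round 0: 0100✓ 0110✓ 0111✓ 1000✓ 1010✓ 1100✓ 1101✓ 1110✓
Round 1: -100✓ -110✓ 01-0✓ 011- 1-00✓ 1-10✓ 10-0✓ 11-0✓ 110-
Round 2: -1-0 1--0
PIs = {-1-0, 011-, 1--0, 110-}
Coverage chart:
  m6: -1-0,011-
  m7: 011- ←essential
  m8: 1--0 ←essential
  m13: 110- ←essential
  m14: -1-0,1--0
Essential: 011-, 1--0, 110-

3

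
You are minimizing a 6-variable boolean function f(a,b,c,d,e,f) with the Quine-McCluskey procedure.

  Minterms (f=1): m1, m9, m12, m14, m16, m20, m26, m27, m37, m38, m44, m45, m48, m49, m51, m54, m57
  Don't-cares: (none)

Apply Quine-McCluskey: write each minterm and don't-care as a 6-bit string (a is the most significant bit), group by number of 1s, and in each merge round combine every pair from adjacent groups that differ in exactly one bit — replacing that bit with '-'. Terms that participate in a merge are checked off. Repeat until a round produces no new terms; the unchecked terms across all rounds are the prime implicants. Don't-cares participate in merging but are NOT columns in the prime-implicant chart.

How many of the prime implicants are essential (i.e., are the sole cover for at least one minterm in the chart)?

size-2^0 implicants → 000001(✓)  001001(✓)  001100(✓)  001110(✓)  010000(✓)  010100(✓)  011010(✓)  011011(✓)  100101(✓)  100110(✓)  101100(✓)  101101(✓)  110000(✓)  110001(✓)  110011(✓)  110110(✓)  111001(✓)
size-2^1 implicants → -01100  -10000  00-001  0011-0  010-00  01101-  1-0110  10-101  10110-  11-001  1100-1  11000-
Unchecked terms (primes): -01100, -10000, 00-001, 0011-0, 010-00, 01101-, 1-0110, 10-101, 10110-, 11-001, 1100-1, 11000-
Minterm coverage:
  m1 ⊆ 00-001 [E]
  m9 ⊆ 00-001 [E]
  m12 ⊆ -01100,0011-0
  m14 ⊆ 0011-0 [E]
  m16 ⊆ -10000,010-00
  m20 ⊆ 010-00 [E]
  m26 ⊆ 01101- [E]
  m27 ⊆ 01101- [E]
  m37 ⊆ 10-101 [E]
  m38 ⊆ 1-0110 [E]
  m44 ⊆ -01100,10110-
  m45 ⊆ 10-101,10110-
  m48 ⊆ -10000,11000-
  m49 ⊆ 11-001,1100-1,11000-
  m51 ⊆ 1100-1 [E]
  m54 ⊆ 1-0110 [E]
  m57 ⊆ 11-001 [E]
E = {00-001, 0011-0, 010-00, 01101-, 1-0110, 10-101, 11-001, 1100-1}

8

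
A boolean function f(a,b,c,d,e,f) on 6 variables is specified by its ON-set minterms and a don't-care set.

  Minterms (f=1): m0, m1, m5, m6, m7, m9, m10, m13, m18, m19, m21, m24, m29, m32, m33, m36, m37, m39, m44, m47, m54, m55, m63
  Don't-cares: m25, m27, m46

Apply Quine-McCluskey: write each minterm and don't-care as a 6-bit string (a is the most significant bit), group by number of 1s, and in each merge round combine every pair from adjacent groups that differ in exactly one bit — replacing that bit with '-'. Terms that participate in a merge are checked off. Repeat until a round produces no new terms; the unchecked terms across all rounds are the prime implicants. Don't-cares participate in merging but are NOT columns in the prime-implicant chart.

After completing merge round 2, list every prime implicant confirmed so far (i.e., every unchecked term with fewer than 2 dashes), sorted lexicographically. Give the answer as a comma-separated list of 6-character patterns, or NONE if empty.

00011-, 001010, 01-011, 01001-, 0110-1, 01100-, 10-100, 1011-0, 10111-, 11011-

size-2^0 implicants → 000000(✓)  000001(✓)  000101(✓)  000110(✓)  000111(✓)  001001(✓)  001010  001101(✓)  010010(✓)  010011(✓)  010101(✓)  011000(✓)  011001(✓)  011011(✓)  011101(✓)  100000(✓)  100001(✓)  100100(✓)  100101(✓)  100111(✓)  101100(✓)  101110(✓)  101111(✓)  110110(✓)  110111(✓)  111111(✓)
size-2^1 implicants → -00000(✓)  -00001(✓)  -00101(✓)  -00111(✓)  0-0101(✓)  0-1001(✓)  0-1101(✓)  00-001(✓)  00-101(✓)  000-01(✓)  00000-(✓)  0001-1(✓)  00011-  001-01(✓)  01-011  01-101(✓)  01001-  011-01(✓)  0110-1  01100-  1-0111(✓)  1-1111(✓)  10-100  10-111(✓)  100-00(✓)  100-01(✓)  10000-(✓)  1001-1(✓)  10010-(✓)  1011-0  10111-  11-111(✓)  11011-
size-2^2 implicants → -00-01  -0000-  -001-1  0--101  0-1-01  00--01  1--111  100-0-
Unchecked terms (primes): -00-01, -0000-, -001-1, 0--101, 0-1-01, 00--01, 00011-, 001010, 01-011, 01001-, 0110-1, 01100-, 1--111, 10-100, 100-0-, 1011-0, 10111-, 11011-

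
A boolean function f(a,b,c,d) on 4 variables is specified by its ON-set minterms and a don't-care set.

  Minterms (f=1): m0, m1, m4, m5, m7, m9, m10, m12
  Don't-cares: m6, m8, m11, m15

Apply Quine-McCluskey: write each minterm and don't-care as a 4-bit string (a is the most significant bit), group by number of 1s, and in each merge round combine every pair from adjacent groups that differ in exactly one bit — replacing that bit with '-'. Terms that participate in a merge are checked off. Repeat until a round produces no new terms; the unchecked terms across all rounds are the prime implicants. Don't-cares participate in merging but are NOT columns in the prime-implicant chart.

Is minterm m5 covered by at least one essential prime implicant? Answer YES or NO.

NO

size-2^0 implicants → 0000(✓)  0001(✓)  0100(✓)  0101(✓)  0110(✓)  0111(✓)  1000(✓)  1001(✓)  1010(✓)  1011(✓)  1100(✓)  1111(✓)
size-2^1 implicants → -000(✓)  -001(✓)  -100(✓)  -111  0-00(✓)  0-01(✓)  000-(✓)  01-0(✓)  01-1(✓)  010-(✓)  011-(✓)  1-00(✓)  1-11  10-0(✓)  10-1(✓)  100-(✓)  101-(✓)
size-2^2 implicants → --00  -00-  0-0-  01--  10--
Unchecked terms (primes): --00, -00-, -111, 0-0-, 01--, 1-11, 10--
Minterm coverage:
  m0 ⊆ --00,-00-,0-0-
  m1 ⊆ -00-,0-0-
  m4 ⊆ --00,0-0-,01--
  m5 ⊆ 0-0-,01--
  m7 ⊆ -111,01--
  m9 ⊆ -00-,10--
  m10 ⊆ 10-- [E]
  m12 ⊆ --00 [E]
E = {--00, 10--}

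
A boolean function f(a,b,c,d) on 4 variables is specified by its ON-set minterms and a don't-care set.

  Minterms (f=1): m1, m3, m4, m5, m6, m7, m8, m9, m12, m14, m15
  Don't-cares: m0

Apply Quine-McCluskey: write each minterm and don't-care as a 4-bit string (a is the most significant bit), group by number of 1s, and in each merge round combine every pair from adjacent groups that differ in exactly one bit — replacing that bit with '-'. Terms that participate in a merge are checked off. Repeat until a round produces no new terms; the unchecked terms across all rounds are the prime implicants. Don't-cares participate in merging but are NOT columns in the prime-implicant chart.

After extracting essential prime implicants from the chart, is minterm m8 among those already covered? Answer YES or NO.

YES

Round 0: 0000✓ 0001✓ 0011✓ 0100✓ 0101✓ 0110✓ 0111✓ 1000✓ 1001✓ 1100✓ 1110✓ 1111✓
Round 1: -000✓ -001✓ -100✓ -110✓ -111✓ 0-00✓ 0-01✓ 0-11✓ 00-1✓ 000-✓ 01-0✓ 01-1✓ 010-✓ 011-✓ 1-00✓ 100-✓ 11-0✓ 111-✓
Round 2: --00 -00- -1-0 -11- 0--1 0-0- 01--
PIs = {--00, -00-, -1-0, -11-, 0--1, 0-0-, 01--}
Coverage chart:
  m1: -00-,0--1,0-0-
  m3: 0--1 ←essential
  m4: --00,-1-0,0-0-,01--
  m5: 0--1,0-0-,01--
  m6: -1-0,-11-,01--
  m7: -11-,0--1,01--
  m8: --00,-00-
  m9: -00- ←essential
  m12: --00,-1-0
  m14: -1-0,-11-
  m15: -11- ←essential
Essential: -00-, -11-, 0--1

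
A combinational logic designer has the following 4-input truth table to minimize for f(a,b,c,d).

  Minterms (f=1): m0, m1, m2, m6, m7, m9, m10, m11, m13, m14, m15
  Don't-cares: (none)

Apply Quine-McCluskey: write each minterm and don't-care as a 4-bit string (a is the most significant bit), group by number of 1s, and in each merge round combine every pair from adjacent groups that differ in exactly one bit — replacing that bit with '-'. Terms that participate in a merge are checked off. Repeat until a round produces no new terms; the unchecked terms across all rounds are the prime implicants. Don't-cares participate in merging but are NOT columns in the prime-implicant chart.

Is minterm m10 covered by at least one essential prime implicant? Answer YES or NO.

size-2^0 implicants → 0000(✓)  0001(✓)  0010(✓)  0110(✓)  0111(✓)  1001(✓)  1010(✓)  1011(✓)  1101(✓)  1110(✓)  1111(✓)
size-2^1 implicants → -001  -010(✓)  -110(✓)  -111(✓)  0-10(✓)  00-0  000-  011-(✓)  1-01(✓)  1-10(✓)  1-11(✓)  10-1(✓)  101-(✓)  11-1(✓)  111-(✓)
size-2^2 implicants → --10  -11-  1--1  1-1-
Unchecked terms (primes): --10, -001, -11-, 00-0, 000-, 1--1, 1-1-
Minterm coverage:
  m0 ⊆ 00-0,000-
  m1 ⊆ -001,000-
  m2 ⊆ --10,00-0
  m6 ⊆ --10,-11-
  m7 ⊆ -11- [E]
  m9 ⊆ -001,1--1
  m10 ⊆ --10,1-1-
  m11 ⊆ 1--1,1-1-
  m13 ⊆ 1--1 [E]
  m14 ⊆ --10,-11-,1-1-
  m15 ⊆ -11-,1--1,1-1-
E = {-11-, 1--1}

NO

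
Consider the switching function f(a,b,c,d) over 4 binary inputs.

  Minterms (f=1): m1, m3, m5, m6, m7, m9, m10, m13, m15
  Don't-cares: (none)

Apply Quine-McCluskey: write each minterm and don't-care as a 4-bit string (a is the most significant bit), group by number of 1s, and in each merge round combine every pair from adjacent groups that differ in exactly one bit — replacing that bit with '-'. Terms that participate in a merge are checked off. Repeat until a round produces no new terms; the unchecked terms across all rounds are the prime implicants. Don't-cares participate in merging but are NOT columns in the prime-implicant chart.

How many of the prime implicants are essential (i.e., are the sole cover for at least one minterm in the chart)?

size-2^0 implicants → 0001(✓)  0011(✓)  0101(✓)  0110(✓)  0111(✓)  1001(✓)  1010  1101(✓)  1111(✓)
size-2^1 implicants → -001(✓)  -101(✓)  -111(✓)  0-01(✓)  0-11(✓)  00-1(✓)  01-1(✓)  011-  1-01(✓)  11-1(✓)
size-2^2 implicants → --01  -1-1  0--1
Unchecked terms (primes): --01, -1-1, 0--1, 011-, 1010
Minterm coverage:
  m1 ⊆ --01,0--1
  m3 ⊆ 0--1 [E]
  m5 ⊆ --01,-1-1,0--1
  m6 ⊆ 011- [E]
  m7 ⊆ -1-1,0--1,011-
  m9 ⊆ --01 [E]
  m10 ⊆ 1010 [E]
  m13 ⊆ --01,-1-1
  m15 ⊆ -1-1 [E]
E = {--01, -1-1, 0--1, 011-, 1010}

5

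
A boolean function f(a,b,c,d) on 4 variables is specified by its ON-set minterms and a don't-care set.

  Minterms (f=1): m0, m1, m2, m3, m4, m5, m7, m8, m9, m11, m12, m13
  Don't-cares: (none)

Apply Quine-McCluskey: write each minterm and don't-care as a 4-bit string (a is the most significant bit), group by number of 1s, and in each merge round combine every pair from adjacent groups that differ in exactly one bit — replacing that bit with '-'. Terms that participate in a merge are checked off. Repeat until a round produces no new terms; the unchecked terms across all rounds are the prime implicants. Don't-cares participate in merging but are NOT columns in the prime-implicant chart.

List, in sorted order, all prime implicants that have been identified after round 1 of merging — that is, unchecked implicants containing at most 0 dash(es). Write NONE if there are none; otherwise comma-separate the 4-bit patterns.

NONE

size-2^0 implicants → 0000(✓)  0001(✓)  0010(✓)  0011(✓)  0100(✓)  0101(✓)  0111(✓)  1000(✓)  1001(✓)  1011(✓)  1100(✓)  1101(✓)
size-2^1 implicants → -000(✓)  -001(✓)  -011(✓)  -100(✓)  -101(✓)  0-00(✓)  0-01(✓)  0-11(✓)  00-0(✓)  00-1(✓)  000-(✓)  001-(✓)  01-1(✓)  010-(✓)  1-00(✓)  1-01(✓)  10-1(✓)  100-(✓)  110-(✓)
size-2^2 implicants → --00(✓)  --01(✓)  -0-1  -00-(✓)  -10-(✓)  0--1  0-0-(✓)  00--  1-0-(✓)
size-2^3 implicants → --0-
Unchecked terms (primes): --0-, -0-1, 0--1, 00--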